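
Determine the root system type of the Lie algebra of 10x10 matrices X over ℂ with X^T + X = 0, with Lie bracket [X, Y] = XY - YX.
This is so(10) with 10 even, which has dimension 10(10-1)/2 = 45 and rank 10/2 = 5. In the classification of classical Lie algebras, the orthogonal algebra so(2n) in an even number of variables has type D_n; here n = 5, so the Dynkin diagram is a chain of 3 nodes with a fork of two nodes at one end (D_5). Hence the type is D_5.

D_5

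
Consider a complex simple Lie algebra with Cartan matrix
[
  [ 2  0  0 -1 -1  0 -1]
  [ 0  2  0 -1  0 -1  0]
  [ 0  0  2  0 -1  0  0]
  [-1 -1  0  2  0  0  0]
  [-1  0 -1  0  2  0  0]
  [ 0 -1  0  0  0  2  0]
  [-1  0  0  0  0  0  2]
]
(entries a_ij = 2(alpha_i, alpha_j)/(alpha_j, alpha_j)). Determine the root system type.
E_7

The matrix has rank 7 with 2's on the diagonal. Reading the off-diagonal entries as Dynkin edges (a single edge where a_ij = a_ji = -1; a double or triple edge where a_ij * a_ji = 2 or 3), the diagram is a chain of 6 nodes with one extra node attached to the third node from one end (E_7). One simple-root ordering that puts it in standard form is (alpha_3, alpha_7, alpha_5, alpha_1, alpha_4, alpha_2, alpha_6). So the algebra is type E_7.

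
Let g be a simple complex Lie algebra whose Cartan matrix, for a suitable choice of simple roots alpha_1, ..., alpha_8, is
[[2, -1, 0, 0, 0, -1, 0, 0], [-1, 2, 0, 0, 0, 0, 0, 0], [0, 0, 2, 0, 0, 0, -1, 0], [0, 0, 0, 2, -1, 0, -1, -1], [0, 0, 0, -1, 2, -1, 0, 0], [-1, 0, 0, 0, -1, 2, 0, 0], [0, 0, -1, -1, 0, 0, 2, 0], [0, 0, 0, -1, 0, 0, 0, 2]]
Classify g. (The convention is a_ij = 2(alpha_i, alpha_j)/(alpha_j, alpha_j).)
type E_8

The matrix has rank 8 with 2's on the diagonal. Reading the off-diagonal entries as Dynkin edges (a single edge where a_ij = a_ji = -1; a double or triple edge where a_ij * a_ji = 2 or 3), the diagram is a chain of 7 nodes with one extra node attached to the third node from one end (E_8). One simple-root ordering that puts it in standard form is (alpha_3, alpha_8, alpha_7, alpha_4, alpha_5, alpha_6, alpha_1, alpha_2). So the algebra is type E_8.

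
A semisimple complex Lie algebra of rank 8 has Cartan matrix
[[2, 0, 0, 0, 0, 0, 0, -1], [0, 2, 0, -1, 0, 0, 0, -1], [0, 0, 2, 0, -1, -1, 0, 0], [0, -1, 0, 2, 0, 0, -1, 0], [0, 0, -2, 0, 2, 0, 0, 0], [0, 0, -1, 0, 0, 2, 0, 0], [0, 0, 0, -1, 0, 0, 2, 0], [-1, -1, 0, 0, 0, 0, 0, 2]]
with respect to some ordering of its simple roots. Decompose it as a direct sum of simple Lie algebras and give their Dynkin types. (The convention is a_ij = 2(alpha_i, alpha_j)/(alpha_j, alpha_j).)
The diagram associated to this matrix has two connected components: the simple roots {alpha_1, alpha_2, alpha_4, alpha_7, alpha_8} form a chain of 5 nodes with single edges (A_5), and {alpha_3, alpha_5, alpha_6} form a chain of 3 nodes with a double edge at one end; the terminal node there is the unique long simple root (C_3). A semisimple Lie algebra decomposes uniquely as the direct sum of simple ideals, one per connected component of its Dynkin diagram, so g ≅ A_5 ⊕ C_3 (dimension 35 + 21 = 56).

A_5 (sl(6)) ⊕ C_3 (sp(6))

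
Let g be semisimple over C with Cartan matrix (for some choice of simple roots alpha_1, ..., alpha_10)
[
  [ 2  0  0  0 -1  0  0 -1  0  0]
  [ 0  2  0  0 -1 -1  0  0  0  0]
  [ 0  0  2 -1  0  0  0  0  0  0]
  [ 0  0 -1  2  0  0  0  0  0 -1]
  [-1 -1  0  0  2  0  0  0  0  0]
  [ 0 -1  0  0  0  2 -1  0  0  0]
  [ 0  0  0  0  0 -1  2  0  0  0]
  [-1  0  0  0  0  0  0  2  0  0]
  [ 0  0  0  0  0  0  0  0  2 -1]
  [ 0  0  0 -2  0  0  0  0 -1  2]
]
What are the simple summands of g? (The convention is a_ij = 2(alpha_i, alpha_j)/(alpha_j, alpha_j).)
A6 ⊕ F4

The diagram associated to this matrix has two connected components: the simple roots {alpha_1, alpha_2, alpha_5, alpha_6, alpha_7, alpha_8} form a chain of 6 nodes with single edges (A_6), and {alpha_3, alpha_4, alpha_9, alpha_10} form a chain of 4 nodes with a double edge between the middle two (F_4). A semisimple Lie algebra decomposes uniquely as the direct sum of simple ideals, one per connected component of its Dynkin diagram, so g ≅ A_6 ⊕ F_4 (dimension 48 + 52 = 100).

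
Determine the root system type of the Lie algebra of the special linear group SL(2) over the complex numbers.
This is sl(2), which has dimension 2^2 - 1 = 3 and rank 2 - 1 = 1 (a Cartan subalgebra is the diagonal traceless matrices). In the classification of classical Lie algebras, the special linear algebra sl(n+1) has type A_n; here n = 1, so the Dynkin diagram is a chain of 1 nodes with single edges (A_1). Hence the type is A_1.

A_1 (sl(2))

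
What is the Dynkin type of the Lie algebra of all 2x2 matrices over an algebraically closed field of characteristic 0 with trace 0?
A1

This is sl(2), which has dimension 2^2 - 1 = 3 and rank 2 - 1 = 1 (a Cartan subalgebra is the diagonal traceless matrices). In the classification of classical Lie algebras, the special linear algebra sl(n+1) has type A_n; here n = 1, so the Dynkin diagram is a chain of 1 nodes with single edges (A_1). Hence the type is A_1.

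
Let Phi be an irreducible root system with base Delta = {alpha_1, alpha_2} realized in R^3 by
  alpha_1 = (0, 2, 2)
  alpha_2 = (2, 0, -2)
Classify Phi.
type A_2

Compute the Cartan integers a_ij = 2(alpha_i, alpha_j)/(alpha_j, alpha_j); the resulting 2x2 Cartan matrix is
[[2, -1], [-1, 2]].
All simple roots have the same length, so the diagram is simply laced. The associated Dynkin diagram is a chain of 2 nodes with single edges (A_2), so the type is A_2 (the algebra sl(3)).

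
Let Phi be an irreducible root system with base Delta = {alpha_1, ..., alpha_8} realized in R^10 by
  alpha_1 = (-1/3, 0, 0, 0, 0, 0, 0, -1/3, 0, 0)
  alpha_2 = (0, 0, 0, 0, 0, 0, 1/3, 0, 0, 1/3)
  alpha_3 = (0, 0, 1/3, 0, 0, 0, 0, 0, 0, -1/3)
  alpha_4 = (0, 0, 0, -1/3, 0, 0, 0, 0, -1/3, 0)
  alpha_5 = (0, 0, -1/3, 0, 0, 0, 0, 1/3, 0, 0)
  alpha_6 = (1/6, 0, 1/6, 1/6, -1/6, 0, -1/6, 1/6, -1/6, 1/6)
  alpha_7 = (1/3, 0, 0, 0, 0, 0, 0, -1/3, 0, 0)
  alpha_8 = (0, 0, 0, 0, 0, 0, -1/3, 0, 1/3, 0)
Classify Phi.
E8

Compute the Cartan integers a_ij = 2(alpha_i, alpha_j)/(alpha_j, alpha_j); the resulting 8x8 Cartan matrix is
[[2, 0, 0, 0, -1, -1, 0, 0], [0, 2, -1, 0, 0, 0, 0, -1], [0, -1, 2, 0, -1, 0, 0, 0], [0, 0, 0, 2, 0, 0, 0, -1], [-1, 0, -1, 0, 2, 0, -1, 0], [-1, 0, 0, 0, 0, 2, 0, 0], [0, 0, 0, 0, -1, 0, 2, 0], [0, -1, 0, -1, 0, 0, 0, 2]].
All simple roots have the same length, so the diagram is simply laced. The associated Dynkin diagram is a chain of 7 nodes with one extra node attached to the third node from one end (E_8), so the type is E_8.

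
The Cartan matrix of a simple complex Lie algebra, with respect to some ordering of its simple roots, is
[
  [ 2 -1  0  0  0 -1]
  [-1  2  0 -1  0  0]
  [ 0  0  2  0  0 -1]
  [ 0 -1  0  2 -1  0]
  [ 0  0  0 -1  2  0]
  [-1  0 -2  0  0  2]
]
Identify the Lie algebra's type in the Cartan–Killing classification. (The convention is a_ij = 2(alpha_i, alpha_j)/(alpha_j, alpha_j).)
B6

The matrix has rank 6 with 2's on the diagonal. Reading the off-diagonal entries as Dynkin edges (a single edge where a_ij = a_ji = -1; a double or triple edge where a_ij * a_ji = 2 or 3), the diagram is a chain of 6 nodes with a double edge at one end; the terminal node there is the unique short simple root (B_6). One simple-root ordering that puts it in standard form is (alpha_5, alpha_4, alpha_2, alpha_1, alpha_6, alpha_3). So the algebra is type B_6, i.e. so(13).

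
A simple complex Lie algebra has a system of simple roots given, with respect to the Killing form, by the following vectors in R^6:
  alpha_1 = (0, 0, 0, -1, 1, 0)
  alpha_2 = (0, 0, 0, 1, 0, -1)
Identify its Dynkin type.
A2

Compute the Cartan integers a_ij = 2(alpha_i, alpha_j)/(alpha_j, alpha_j); the resulting 2x2 Cartan matrix is
[[2, -1], [-1, 2]].
All simple roots have the same length, so the diagram is simply laced. The associated Dynkin diagram is a chain of 2 nodes with single edges (A_2), so the type is A_2 (the algebra sl(3)).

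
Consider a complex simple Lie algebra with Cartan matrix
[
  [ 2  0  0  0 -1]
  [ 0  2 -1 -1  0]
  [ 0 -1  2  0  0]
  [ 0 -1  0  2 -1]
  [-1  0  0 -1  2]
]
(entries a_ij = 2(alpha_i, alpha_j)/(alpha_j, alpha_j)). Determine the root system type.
A5

The matrix has rank 5 with 2's on the diagonal. Reading the off-diagonal entries as Dynkin edges (a single edge where a_ij = a_ji = -1; a double or triple edge where a_ij * a_ji = 2 or 3), the diagram is a chain of 5 nodes with single edges (A_5). One simple-root ordering that puts it in standard form is (alpha_1, alpha_5, alpha_4, alpha_2, alpha_3). So the algebra is type A_5, i.e. sl(6).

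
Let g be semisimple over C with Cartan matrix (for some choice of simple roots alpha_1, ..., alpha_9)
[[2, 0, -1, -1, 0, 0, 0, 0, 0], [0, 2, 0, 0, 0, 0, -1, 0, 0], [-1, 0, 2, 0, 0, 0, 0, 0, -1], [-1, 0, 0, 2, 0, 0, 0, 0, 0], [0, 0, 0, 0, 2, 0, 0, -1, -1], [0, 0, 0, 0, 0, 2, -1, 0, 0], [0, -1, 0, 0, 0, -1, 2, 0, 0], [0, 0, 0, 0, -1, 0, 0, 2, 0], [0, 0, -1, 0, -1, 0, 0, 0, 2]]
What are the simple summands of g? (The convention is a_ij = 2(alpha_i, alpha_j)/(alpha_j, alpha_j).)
The diagram associated to this matrix has two connected components: the simple roots {alpha_2, alpha_6, alpha_7} form a chain of 3 nodes with single edges (A_3), and {alpha_1, alpha_3, alpha_4, alpha_5, alpha_8, alpha_9} form a chain of 6 nodes with single edges (A_6). A semisimple Lie algebra decomposes uniquely as the direct sum of simple ideals, one per connected component of its Dynkin diagram, so g ≅ A_3 ⊕ A_6 (dimension 15 + 48 = 63).

A_3 (sl(4)) ⊕ A_6 (sl(7))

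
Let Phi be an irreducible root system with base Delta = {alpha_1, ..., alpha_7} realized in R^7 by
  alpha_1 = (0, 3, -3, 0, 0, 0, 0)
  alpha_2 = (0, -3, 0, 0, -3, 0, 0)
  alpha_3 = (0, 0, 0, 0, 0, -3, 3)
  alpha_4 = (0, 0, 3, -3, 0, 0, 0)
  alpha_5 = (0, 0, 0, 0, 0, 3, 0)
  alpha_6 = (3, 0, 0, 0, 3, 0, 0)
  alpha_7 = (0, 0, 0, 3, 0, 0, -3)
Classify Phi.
Compute the Cartan integers a_ij = 2(alpha_i, alpha_j)/(alpha_j, alpha_j); the resulting 7x7 Cartan matrix is
[[2, -1, 0, -1, 0, 0, 0], [-1, 2, 0, 0, 0, -1, 0], [0, 0, 2, 0, -2, 0, -1], [-1, 0, 0, 2, 0, 0, -1], [0, 0, -1, 0, 2, 0, 0], [0, -1, 0, 0, 0, 2, 0], [0, 0, -1, -1, 0, 0, 2]].
The roots have two lengths (squared-length ratio 2:1); the short ones are alpha_{5}. The associated Dynkin diagram is a chain of 7 nodes with a double edge at one end; the terminal node there is the unique short simple root (B_7), so the type is B_7 (the algebra so(15)).

B_7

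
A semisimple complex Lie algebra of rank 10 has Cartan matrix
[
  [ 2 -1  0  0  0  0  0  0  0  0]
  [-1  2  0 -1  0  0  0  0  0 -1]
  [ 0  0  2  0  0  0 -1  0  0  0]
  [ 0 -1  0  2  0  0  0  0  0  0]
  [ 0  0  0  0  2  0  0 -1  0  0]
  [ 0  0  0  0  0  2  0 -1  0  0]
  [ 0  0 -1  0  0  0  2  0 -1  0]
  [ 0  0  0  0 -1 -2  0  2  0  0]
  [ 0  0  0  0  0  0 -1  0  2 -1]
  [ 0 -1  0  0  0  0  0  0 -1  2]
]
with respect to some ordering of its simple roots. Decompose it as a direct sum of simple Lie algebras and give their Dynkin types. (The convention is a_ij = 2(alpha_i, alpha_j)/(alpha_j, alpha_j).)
type B_3 ⊕ type D_7

The diagram associated to this matrix has two connected components: the simple roots {alpha_5, alpha_6, alpha_8} form a chain of 3 nodes with a double edge at one end; the terminal node there is the unique short simple root (B_3), and {alpha_1, alpha_2, alpha_3, alpha_4, alpha_7, alpha_9, alpha_10} form a chain of 5 nodes with a fork of two nodes at one end (D_7). A semisimple Lie algebra decomposes uniquely as the direct sum of simple ideals, one per connected component of its Dynkin diagram, so g ≅ B_3 ⊕ D_7 (dimension 21 + 91 = 112).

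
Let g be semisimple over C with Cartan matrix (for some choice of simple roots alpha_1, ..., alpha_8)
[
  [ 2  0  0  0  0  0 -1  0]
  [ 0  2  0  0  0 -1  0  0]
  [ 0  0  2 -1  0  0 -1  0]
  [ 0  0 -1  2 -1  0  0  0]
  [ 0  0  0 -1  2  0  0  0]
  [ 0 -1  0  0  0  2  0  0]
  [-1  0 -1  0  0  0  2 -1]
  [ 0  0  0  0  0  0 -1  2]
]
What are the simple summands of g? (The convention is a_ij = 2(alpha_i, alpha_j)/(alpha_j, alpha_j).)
A_2 + D_6

The diagram associated to this matrix has two connected components: the simple roots {alpha_2, alpha_6} form a chain of 2 nodes with single edges (A_2), and {alpha_1, alpha_3, alpha_4, alpha_5, alpha_7, alpha_8} form a chain of 4 nodes with a fork of two nodes at one end (D_6). A semisimple Lie algebra decomposes uniquely as the direct sum of simple ideals, one per connected component of its Dynkin diagram, so g ≅ A_2 ⊕ D_6 (dimension 8 + 66 = 74).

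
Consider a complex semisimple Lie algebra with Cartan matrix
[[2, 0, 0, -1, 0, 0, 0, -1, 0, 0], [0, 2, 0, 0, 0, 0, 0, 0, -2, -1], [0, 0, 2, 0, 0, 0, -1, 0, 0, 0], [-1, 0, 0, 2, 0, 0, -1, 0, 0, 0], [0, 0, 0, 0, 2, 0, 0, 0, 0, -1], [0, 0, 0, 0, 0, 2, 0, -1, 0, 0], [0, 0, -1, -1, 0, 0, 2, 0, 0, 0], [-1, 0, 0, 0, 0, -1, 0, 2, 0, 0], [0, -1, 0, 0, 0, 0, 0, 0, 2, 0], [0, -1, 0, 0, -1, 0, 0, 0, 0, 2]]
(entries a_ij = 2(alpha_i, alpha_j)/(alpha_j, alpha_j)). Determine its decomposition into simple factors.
The diagram associated to this matrix has two connected components: the simple roots {alpha_1, alpha_3, alpha_4, alpha_6, alpha_7, alpha_8} form a chain of 6 nodes with single edges (A_6), and {alpha_2, alpha_5, alpha_9, alpha_10} form a chain of 4 nodes with a double edge at one end; the terminal node there is the unique short simple root (B_4). A semisimple Lie algebra decomposes uniquely as the direct sum of simple ideals, one per connected component of its Dynkin diagram, so g ≅ A_6 ⊕ B_4 (dimension 48 + 36 = 84).

A6 ⊕ B4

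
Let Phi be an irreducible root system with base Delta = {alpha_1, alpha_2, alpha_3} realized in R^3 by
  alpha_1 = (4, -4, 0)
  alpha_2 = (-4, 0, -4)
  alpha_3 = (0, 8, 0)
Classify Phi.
C_3

Compute the Cartan integers a_ij = 2(alpha_i, alpha_j)/(alpha_j, alpha_j); the resulting 3x3 Cartan matrix is
[[2, -1, -1], [-1, 2, 0], [-2, 0, 2]].
The roots have two lengths (squared-length ratio 2:1); the short ones are alpha_{1,2}. The associated Dynkin diagram is a chain of 3 nodes with a double edge at one end; the terminal node there is the unique long simple root (C_3), so the type is C_3 (the algebra sp(6)).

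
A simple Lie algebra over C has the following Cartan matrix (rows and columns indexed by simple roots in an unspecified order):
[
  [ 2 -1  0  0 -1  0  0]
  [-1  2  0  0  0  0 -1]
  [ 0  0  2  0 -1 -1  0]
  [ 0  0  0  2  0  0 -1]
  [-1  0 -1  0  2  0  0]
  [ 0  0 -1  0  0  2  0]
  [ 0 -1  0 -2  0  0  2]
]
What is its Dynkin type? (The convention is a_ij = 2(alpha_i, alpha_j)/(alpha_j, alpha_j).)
The matrix has rank 7 with 2's on the diagonal. Reading the off-diagonal entries as Dynkin edges (a single edge where a_ij = a_ji = -1; a double or triple edge where a_ij * a_ji = 2 or 3), the diagram is a chain of 7 nodes with a double edge at one end; the terminal node there is the unique short simple root (B_7). One simple-root ordering that puts it in standard form is (alpha_6, alpha_3, alpha_5, alpha_1, alpha_2, alpha_7, alpha_4). So the algebra is type B_7, i.e. so(15).

B_7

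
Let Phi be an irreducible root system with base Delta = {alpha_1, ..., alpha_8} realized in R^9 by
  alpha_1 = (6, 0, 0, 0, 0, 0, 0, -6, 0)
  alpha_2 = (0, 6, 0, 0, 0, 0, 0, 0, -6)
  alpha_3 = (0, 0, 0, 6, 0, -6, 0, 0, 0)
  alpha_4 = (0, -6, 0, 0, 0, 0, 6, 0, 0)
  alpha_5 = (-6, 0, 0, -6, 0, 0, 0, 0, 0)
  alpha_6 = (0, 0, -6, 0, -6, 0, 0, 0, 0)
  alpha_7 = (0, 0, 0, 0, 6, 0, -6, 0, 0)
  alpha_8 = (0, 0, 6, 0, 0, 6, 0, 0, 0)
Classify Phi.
A8

Compute the Cartan integers a_ij = 2(alpha_i, alpha_j)/(alpha_j, alpha_j); the resulting 8x8 Cartan matrix is
[[2, 0, 0, 0, -1, 0, 0, 0], [0, 2, 0, -1, 0, 0, 0, 0], [0, 0, 2, 0, -1, 0, 0, -1], [0, -1, 0, 2, 0, 0, -1, 0], [-1, 0, -1, 0, 2, 0, 0, 0], [0, 0, 0, 0, 0, 2, -1, -1], [0, 0, 0, -1, 0, -1, 2, 0], [0, 0, -1, 0, 0, -1, 0, 2]].
All simple roots have the same length, so the diagram is simply laced. The associated Dynkin diagram is a chain of 8 nodes with single edges (A_8), so the type is A_8 (the algebra sl(9)).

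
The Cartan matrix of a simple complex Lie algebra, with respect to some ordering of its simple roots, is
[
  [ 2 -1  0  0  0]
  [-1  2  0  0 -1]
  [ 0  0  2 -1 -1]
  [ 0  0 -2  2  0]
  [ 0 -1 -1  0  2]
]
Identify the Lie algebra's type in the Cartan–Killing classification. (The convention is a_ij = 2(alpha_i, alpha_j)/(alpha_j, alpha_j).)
The matrix has rank 5 with 2's on the diagonal. Reading the off-diagonal entries as Dynkin edges (a single edge where a_ij = a_ji = -1; a double or triple edge where a_ij * a_ji = 2 or 3), the diagram is a chain of 5 nodes with a double edge at one end; the terminal node there is the unique long simple root (C_5). One simple-root ordering that puts it in standard form is (alpha_1, alpha_2, alpha_5, alpha_3, alpha_4). So the algebra is type C_5, i.e. sp(10).

C_5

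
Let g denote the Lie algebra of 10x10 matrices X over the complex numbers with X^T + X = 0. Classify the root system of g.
This is so(10) with 10 even, which has dimension 10(10-1)/2 = 45 and rank 10/2 = 5. In the classification of classical Lie algebras, the orthogonal algebra so(2n) in an even number of variables has type D_n; here n = 5, so the Dynkin diagram is a chain of 3 nodes with a fork of two nodes at one end (D_5). Hence the type is D_5.

type D_5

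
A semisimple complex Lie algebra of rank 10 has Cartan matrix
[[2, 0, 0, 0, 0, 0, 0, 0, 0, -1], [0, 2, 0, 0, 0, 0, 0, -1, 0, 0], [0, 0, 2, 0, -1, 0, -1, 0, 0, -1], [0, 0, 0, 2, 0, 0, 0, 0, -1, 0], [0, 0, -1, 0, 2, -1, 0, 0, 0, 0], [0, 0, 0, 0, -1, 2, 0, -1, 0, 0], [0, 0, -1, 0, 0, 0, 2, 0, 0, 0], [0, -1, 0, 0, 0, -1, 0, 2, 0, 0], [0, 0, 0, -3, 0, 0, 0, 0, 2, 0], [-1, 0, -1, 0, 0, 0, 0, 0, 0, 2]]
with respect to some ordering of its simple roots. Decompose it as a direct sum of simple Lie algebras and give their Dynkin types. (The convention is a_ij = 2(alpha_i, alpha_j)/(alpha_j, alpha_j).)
E_8 ⊕ G_2

The diagram associated to this matrix has two connected components: the simple roots {alpha_1, alpha_2, alpha_3, alpha_5, alpha_6, alpha_7, alpha_8, alpha_10} form a chain of 7 nodes with one extra node attached to the third node from one end (E_8), and {alpha_4, alpha_9} form two nodes joined by a triple edge (G_2). A semisimple Lie algebra decomposes uniquely as the direct sum of simple ideals, one per connected component of its Dynkin diagram, so g ≅ E_8 ⊕ G_2 (dimension 248 + 14 = 262).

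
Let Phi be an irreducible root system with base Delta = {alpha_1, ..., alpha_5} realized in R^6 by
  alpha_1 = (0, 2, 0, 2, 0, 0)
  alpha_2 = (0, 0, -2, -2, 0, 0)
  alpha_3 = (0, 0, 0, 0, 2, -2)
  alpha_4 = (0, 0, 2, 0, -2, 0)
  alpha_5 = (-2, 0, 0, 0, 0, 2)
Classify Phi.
Compute the Cartan integers a_ij = 2(alpha_i, alpha_j)/(alpha_j, alpha_j); the resulting 5x5 Cartan matrix is
[[2, -1, 0, 0, 0], [-1, 2, 0, -1, 0], [0, 0, 2, -1, -1], [0, -1, -1, 2, 0], [0, 0, -1, 0, 2]].
All simple roots have the same length, so the diagram is simply laced. The associated Dynkin diagram is a chain of 5 nodes with single edges (A_5), so the type is A_5 (the algebra sl(6)).

A_5 (sl(6))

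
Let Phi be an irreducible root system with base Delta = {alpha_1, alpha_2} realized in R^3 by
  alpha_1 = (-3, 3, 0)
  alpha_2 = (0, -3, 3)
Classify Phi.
Compute the Cartan integers a_ij = 2(alpha_i, alpha_j)/(alpha_j, alpha_j); the resulting 2x2 Cartan matrix is
[[2, -1], [-1, 2]].
All simple roots have the same length, so the diagram is simply laced. The associated Dynkin diagram is a chain of 2 nodes with single edges (A_2), so the type is A_2 (the algebra sl(3)).

A_2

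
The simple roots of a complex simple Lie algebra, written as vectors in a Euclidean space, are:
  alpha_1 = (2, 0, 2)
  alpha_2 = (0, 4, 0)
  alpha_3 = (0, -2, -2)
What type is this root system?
C3

Compute the Cartan integers a_ij = 2(alpha_i, alpha_j)/(alpha_j, alpha_j); the resulting 3x3 Cartan matrix is
[[2, 0, -1], [0, 2, -2], [-1, -1, 2]].
The roots have two lengths (squared-length ratio 2:1); the short ones are alpha_{1,3}. The associated Dynkin diagram is a chain of 3 nodes with a double edge at one end; the terminal node there is the unique long simple root (C_3), so the type is C_3 (the algebra sp(6)).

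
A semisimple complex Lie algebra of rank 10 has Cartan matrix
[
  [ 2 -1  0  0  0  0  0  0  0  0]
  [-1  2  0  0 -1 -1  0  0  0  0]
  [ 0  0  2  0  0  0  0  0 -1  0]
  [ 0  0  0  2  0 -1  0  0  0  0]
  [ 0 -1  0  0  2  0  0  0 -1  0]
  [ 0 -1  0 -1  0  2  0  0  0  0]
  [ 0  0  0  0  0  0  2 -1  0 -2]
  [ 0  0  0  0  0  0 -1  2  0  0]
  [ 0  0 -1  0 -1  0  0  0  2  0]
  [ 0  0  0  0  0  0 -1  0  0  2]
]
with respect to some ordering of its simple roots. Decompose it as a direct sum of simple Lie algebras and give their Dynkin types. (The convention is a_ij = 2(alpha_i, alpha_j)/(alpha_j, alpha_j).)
The diagram associated to this matrix has two connected components: the simple roots {alpha_7, alpha_8, alpha_10} form a chain of 3 nodes with a double edge at one end; the terminal node there is the unique short simple root (B_3), and {alpha_1, alpha_2, alpha_3, alpha_4, alpha_5, alpha_6, alpha_9} form a chain of 6 nodes with one extra node attached to the third node from one end (E_7). A semisimple Lie algebra decomposes uniquely as the direct sum of simple ideals, one per connected component of its Dynkin diagram, so g ≅ B_3 ⊕ E_7 (dimension 21 + 133 = 154).

B_3 (so(7)) ⊕ E_7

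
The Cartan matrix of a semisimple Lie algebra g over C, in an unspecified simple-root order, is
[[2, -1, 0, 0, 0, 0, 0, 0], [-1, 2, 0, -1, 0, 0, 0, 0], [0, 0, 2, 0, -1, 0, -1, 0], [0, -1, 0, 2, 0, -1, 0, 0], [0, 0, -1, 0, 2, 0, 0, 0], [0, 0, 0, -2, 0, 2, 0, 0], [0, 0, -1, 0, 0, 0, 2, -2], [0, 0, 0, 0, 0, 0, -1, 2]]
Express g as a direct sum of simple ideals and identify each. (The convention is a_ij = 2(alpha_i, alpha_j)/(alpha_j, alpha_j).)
type B_4 ⊕ type C_4

The diagram associated to this matrix has two connected components: the simple roots {alpha_3, alpha_5, alpha_7, alpha_8} form a chain of 4 nodes with a double edge at one end; the terminal node there is the unique short simple root (B_4), and {alpha_1, alpha_2, alpha_4, alpha_6} form a chain of 4 nodes with a double edge at one end; the terminal node there is the unique long simple root (C_4). A semisimple Lie algebra decomposes uniquely as the direct sum of simple ideals, one per connected component of its Dynkin diagram, so g ≅ B_4 ⊕ C_4 (dimension 36 + 36 = 72).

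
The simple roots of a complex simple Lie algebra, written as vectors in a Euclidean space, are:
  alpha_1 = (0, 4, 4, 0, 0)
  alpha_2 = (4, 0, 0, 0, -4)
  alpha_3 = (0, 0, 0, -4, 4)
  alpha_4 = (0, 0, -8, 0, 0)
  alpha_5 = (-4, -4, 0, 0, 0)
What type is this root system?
C5

Compute the Cartan integers a_ij = 2(alpha_i, alpha_j)/(alpha_j, alpha_j); the resulting 5x5 Cartan matrix is
[[2, 0, 0, -1, -1], [0, 2, -1, 0, -1], [0, -1, 2, 0, 0], [-2, 0, 0, 2, 0], [-1, -1, 0, 0, 2]].
The roots have two lengths (squared-length ratio 2:1); the short ones are alpha_{1,2,3,5}. The associated Dynkin diagram is a chain of 5 nodes with a double edge at one end; the terminal node there is the unique long simple root (C_5), so the type is C_5 (the algebra sp(10)).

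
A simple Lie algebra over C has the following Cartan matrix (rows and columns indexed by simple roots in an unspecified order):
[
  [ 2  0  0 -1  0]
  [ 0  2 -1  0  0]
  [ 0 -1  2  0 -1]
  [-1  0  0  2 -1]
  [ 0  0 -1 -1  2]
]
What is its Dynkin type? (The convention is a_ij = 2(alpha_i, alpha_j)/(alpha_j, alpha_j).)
type A_5

The matrix has rank 5 with 2's on the diagonal. Reading the off-diagonal entries as Dynkin edges (a single edge where a_ij = a_ji = -1; a double or triple edge where a_ij * a_ji = 2 or 3), the diagram is a chain of 5 nodes with single edges (A_5). One simple-root ordering that puts it in standard form is (alpha_2, alpha_3, alpha_5, alpha_4, alpha_1). So the algebra is type A_5, i.e. sl(6).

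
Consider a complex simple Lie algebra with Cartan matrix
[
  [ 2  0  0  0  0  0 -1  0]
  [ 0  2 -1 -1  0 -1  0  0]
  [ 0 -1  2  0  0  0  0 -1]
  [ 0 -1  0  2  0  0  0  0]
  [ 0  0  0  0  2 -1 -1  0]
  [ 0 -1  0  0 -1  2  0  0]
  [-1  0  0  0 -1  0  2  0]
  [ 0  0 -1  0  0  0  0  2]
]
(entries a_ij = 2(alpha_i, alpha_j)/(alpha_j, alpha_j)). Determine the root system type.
The matrix has rank 8 with 2's on the diagonal. Reading the off-diagonal entries as Dynkin edges (a single edge where a_ij = a_ji = -1; a double or triple edge where a_ij * a_ji = 2 or 3), the diagram is a chain of 7 nodes with one extra node attached to the third node from one end (E_8). One simple-root ordering that puts it in standard form is (alpha_8, alpha_4, alpha_3, alpha_2, alpha_6, alpha_5, alpha_7, alpha_1). So the algebra is type E_8.

E_8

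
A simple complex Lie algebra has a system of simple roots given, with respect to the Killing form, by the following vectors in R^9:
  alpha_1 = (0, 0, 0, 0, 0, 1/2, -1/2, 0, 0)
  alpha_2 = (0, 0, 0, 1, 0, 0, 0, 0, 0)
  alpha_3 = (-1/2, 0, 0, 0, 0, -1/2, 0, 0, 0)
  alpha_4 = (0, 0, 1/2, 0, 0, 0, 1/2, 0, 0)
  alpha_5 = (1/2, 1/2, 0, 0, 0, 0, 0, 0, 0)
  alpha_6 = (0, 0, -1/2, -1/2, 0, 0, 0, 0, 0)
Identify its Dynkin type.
Compute the Cartan integers a_ij = 2(alpha_i, alpha_j)/(alpha_j, alpha_j); the resulting 6x6 Cartan matrix is
[[2, 0, -1, -1, 0, 0], [0, 2, 0, 0, 0, -2], [-1, 0, 2, 0, -1, 0], [-1, 0, 0, 2, 0, -1], [0, 0, -1, 0, 2, 0], [0, -1, 0, -1, 0, 2]].
The roots have two lengths (squared-length ratio 2:1); the short ones are alpha_{1,3,4,5,6}. The associated Dynkin diagram is a chain of 6 nodes with a double edge at one end; the terminal node there is the unique long simple root (C_6), so the type is C_6 (the algebra sp(12)).

C6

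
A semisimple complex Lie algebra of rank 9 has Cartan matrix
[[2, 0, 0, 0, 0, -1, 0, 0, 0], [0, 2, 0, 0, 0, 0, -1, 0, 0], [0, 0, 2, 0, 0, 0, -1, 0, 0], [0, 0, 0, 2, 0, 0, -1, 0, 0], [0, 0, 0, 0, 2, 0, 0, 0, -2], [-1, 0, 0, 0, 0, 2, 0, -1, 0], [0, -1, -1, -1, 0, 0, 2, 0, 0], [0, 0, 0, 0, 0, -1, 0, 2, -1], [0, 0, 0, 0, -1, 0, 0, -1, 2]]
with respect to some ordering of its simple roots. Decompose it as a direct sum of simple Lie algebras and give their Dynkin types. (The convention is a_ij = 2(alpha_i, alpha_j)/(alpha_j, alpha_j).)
The diagram associated to this matrix has two connected components: the simple roots {alpha_1, alpha_5, alpha_6, alpha_8, alpha_9} form a chain of 5 nodes with a double edge at one end; the terminal node there is the unique long simple root (C_5), and {alpha_2, alpha_3, alpha_4, alpha_7} form a chain of 2 nodes with a fork of two nodes at one end (D_4). A semisimple Lie algebra decomposes uniquely as the direct sum of simple ideals, one per connected component of its Dynkin diagram, so g ≅ C_5 ⊕ D_4 (dimension 55 + 28 = 83).

C_5 + D_4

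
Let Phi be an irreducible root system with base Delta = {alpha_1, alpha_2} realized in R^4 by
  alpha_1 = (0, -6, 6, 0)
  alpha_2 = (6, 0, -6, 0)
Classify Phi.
A_2

Compute the Cartan integers a_ij = 2(alpha_i, alpha_j)/(alpha_j, alpha_j); the resulting 2x2 Cartan matrix is
[[2, -1], [-1, 2]].
All simple roots have the same length, so the diagram is simply laced. The associated Dynkin diagram is a chain of 2 nodes with single edges (A_2), so the type is A_2 (the algebra sl(3)).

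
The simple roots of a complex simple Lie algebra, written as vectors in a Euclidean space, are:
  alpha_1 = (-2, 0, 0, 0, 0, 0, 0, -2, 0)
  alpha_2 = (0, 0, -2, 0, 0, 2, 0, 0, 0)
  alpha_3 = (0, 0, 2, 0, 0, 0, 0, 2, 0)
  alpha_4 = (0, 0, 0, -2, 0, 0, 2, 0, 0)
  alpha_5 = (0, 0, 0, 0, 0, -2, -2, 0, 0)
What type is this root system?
Compute the Cartan integers a_ij = 2(alpha_i, alpha_j)/(alpha_j, alpha_j); the resulting 5x5 Cartan matrix is
[[2, 0, -1, 0, 0], [0, 2, -1, 0, -1], [-1, -1, 2, 0, 0], [0, 0, 0, 2, -1], [0, -1, 0, -1, 2]].
All simple roots have the same length, so the diagram is simply laced. The associated Dynkin diagram is a chain of 5 nodes with single edges (A_5), so the type is A_5 (the algebra sl(6)).

A5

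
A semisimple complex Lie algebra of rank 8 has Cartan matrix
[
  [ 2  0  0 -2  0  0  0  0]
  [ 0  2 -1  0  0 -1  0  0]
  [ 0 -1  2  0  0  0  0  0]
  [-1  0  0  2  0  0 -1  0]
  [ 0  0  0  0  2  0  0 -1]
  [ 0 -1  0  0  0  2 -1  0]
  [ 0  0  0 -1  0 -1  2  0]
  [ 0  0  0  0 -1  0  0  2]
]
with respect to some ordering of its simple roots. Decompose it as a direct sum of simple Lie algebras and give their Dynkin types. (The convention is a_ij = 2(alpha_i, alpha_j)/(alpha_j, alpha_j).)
The diagram associated to this matrix has two connected components: the simple roots {alpha_5, alpha_8} form a chain of 2 nodes with single edges (A_2), and {alpha_1, alpha_2, alpha_3, alpha_4, alpha_6, alpha_7} form a chain of 6 nodes with a double edge at one end; the terminal node there is the unique long simple root (C_6). A semisimple Lie algebra decomposes uniquely as the direct sum of simple ideals, one per connected component of its Dynkin diagram, so g ≅ A_2 ⊕ C_6 (dimension 8 + 78 = 86).

A2 + C6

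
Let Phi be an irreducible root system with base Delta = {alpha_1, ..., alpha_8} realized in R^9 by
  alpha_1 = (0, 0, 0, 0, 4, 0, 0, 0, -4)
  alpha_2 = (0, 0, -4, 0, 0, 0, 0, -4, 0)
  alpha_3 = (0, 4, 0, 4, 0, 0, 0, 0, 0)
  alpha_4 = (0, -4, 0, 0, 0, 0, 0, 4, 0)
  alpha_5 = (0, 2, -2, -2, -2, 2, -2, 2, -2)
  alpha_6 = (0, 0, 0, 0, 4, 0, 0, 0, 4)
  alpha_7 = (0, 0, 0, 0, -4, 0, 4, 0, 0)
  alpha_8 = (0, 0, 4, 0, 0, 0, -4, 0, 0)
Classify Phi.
Compute the Cartan integers a_ij = 2(alpha_i, alpha_j)/(alpha_j, alpha_j); the resulting 8x8 Cartan matrix is
[[2, 0, 0, 0, 0, 0, -1, 0], [0, 2, 0, -1, 0, 0, 0, -1], [0, 0, 2, -1, 0, 0, 0, 0], [0, -1, -1, 2, 0, 0, 0, 0], [0, 0, 0, 0, 2, -1, 0, 0], [0, 0, 0, 0, -1, 2, -1, 0], [-1, 0, 0, 0, 0, -1, 2, -1], [0, -1, 0, 0, 0, 0, -1, 2]].
All simple roots have the same length, so the diagram is simply laced. The associated Dynkin diagram is a chain of 7 nodes with one extra node attached to the third node from one end (E_8), so the type is E_8.

E_8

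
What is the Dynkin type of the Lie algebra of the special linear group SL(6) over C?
A_5

This is sl(6), which has dimension 6^2 - 1 = 35 and rank 6 - 1 = 5 (a Cartan subalgebra is the diagonal traceless matrices). In the classification of classical Lie algebras, the special linear algebra sl(n+1) has type A_n; here n = 5, so the Dynkin diagram is a chain of 5 nodes with single edges (A_5). Hence the type is A_5.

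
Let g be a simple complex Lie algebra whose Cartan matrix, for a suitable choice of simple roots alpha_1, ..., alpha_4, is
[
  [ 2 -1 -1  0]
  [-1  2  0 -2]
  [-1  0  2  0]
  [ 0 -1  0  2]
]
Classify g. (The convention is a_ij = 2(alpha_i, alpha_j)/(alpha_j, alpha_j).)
B_4 (so(9))

The matrix has rank 4 with 2's on the diagonal. Reading the off-diagonal entries as Dynkin edges (a single edge where a_ij = a_ji = -1; a double or triple edge where a_ij * a_ji = 2 or 3), the diagram is a chain of 4 nodes with a double edge at one end; the terminal node there is the unique short simple root (B_4). One simple-root ordering that puts it in standard form is (alpha_3, alpha_1, alpha_2, alpha_4). So the algebra is type B_4, i.e. so(9).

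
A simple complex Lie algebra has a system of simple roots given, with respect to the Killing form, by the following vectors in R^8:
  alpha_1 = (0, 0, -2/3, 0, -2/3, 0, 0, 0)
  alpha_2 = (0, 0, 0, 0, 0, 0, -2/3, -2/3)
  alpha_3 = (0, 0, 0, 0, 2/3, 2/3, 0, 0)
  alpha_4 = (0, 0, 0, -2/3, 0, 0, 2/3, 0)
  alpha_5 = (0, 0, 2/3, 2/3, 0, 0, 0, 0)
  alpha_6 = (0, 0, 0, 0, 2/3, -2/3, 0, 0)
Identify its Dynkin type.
Compute the Cartan integers a_ij = 2(alpha_i, alpha_j)/(alpha_j, alpha_j); the resulting 6x6 Cartan matrix is
[[2, 0, -1, 0, -1, -1], [0, 2, 0, -1, 0, 0], [-1, 0, 2, 0, 0, 0], [0, -1, 0, 2, -1, 0], [-1, 0, 0, -1, 2, 0], [-1, 0, 0, 0, 0, 2]].
All simple roots have the same length, so the diagram is simply laced. The associated Dynkin diagram is a chain of 4 nodes with a fork of two nodes at one end (D_6), so the type is D_6 (the algebra so(12)).

D_6 (so(12))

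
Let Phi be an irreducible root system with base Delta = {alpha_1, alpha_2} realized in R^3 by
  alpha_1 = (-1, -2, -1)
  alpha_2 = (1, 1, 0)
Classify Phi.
Compute the Cartan integers a_ij = 2(alpha_i, alpha_j)/(alpha_j, alpha_j); the resulting 2x2 Cartan matrix is
[[2, -3], [-1, 2]].
The roots have two lengths (squared-length ratio 3:1); the short ones are alpha_{2}. The associated Dynkin diagram is two nodes joined by a triple edge (G_2), so the type is G_2.

G2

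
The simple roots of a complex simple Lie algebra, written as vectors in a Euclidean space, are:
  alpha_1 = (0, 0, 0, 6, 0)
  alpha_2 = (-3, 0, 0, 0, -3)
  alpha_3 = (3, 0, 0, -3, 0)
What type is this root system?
C_3

Compute the Cartan integers a_ij = 2(alpha_i, alpha_j)/(alpha_j, alpha_j); the resulting 3x3 Cartan matrix is
[[2, 0, -2], [0, 2, -1], [-1, -1, 2]].
The roots have two lengths (squared-length ratio 2:1); the short ones are alpha_{2,3}. The associated Dynkin diagram is a chain of 3 nodes with a double edge at one end; the terminal node there is the unique long simple root (C_3), so the type is C_3 (the algebra sp(6)).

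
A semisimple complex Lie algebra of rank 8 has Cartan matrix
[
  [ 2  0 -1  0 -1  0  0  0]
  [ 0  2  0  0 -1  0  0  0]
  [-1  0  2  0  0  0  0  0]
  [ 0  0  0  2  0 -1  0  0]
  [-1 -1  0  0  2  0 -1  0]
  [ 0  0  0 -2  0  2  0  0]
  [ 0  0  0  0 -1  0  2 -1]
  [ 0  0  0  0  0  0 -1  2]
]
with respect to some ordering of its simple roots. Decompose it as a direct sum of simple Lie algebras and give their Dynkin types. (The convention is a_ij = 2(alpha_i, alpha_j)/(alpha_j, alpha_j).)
The diagram associated to this matrix has two connected components: the simple roots {alpha_4, alpha_6} form a chain of 2 nodes with a double edge at one end; the terminal node there is the unique short simple root (B_2), and {alpha_1, alpha_2, alpha_3, alpha_5, alpha_7, alpha_8} form a chain of 5 nodes with one extra node attached to the third node from one end (E_6). A semisimple Lie algebra decomposes uniquely as the direct sum of simple ideals, one per connected component of its Dynkin diagram, so g ≅ B_2 ⊕ E_6 (dimension 10 + 78 = 88).

type B_2 + type E_6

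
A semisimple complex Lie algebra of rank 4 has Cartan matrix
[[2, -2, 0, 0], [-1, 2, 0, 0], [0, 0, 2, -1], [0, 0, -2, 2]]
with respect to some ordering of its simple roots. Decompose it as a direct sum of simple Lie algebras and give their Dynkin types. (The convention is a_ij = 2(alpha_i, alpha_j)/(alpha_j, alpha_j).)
B_2 (so(5)) + B_2 (so(5))

The diagram associated to this matrix has two connected components: the simple roots {alpha_1, alpha_2} form a chain of 2 nodes with a double edge at one end; the terminal node there is the unique short simple root (B_2), and {alpha_3, alpha_4} form a chain of 2 nodes with a double edge at one end; the terminal node there is the unique short simple root (B_2). A semisimple Lie algebra decomposes uniquely as the direct sum of simple ideals, one per connected component of its Dynkin diagram, so g ≅ B_2 ⊕ B_2 (dimension 10 + 10 = 20).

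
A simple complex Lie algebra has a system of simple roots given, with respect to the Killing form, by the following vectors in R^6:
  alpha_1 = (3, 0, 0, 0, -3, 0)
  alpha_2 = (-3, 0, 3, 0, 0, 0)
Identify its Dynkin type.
A2

Compute the Cartan integers a_ij = 2(alpha_i, alpha_j)/(alpha_j, alpha_j); the resulting 2x2 Cartan matrix is
[[2, -1], [-1, 2]].
All simple roots have the same length, so the diagram is simply laced. The associated Dynkin diagram is a chain of 2 nodes with single edges (A_2), so the type is A_2 (the algebra sl(3)).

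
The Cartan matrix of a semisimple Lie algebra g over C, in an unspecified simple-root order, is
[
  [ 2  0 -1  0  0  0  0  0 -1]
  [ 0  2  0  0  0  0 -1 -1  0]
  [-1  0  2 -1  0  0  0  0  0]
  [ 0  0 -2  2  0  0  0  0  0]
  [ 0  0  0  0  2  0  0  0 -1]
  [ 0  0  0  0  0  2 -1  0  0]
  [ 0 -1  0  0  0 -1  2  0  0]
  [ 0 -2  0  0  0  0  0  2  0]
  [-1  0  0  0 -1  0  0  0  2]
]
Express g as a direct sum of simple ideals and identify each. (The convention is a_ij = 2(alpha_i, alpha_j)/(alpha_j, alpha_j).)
The diagram associated to this matrix has two connected components: the simple roots {alpha_2, alpha_6, alpha_7, alpha_8} form a chain of 4 nodes with a double edge at one end; the terminal node there is the unique long simple root (C_4), and {alpha_1, alpha_3, alpha_4, alpha_5, alpha_9} form a chain of 5 nodes with a double edge at one end; the terminal node there is the unique long simple root (C_5). A semisimple Lie algebra decomposes uniquely as the direct sum of simple ideals, one per connected component of its Dynkin diagram, so g ≅ C_4 ⊕ C_5 (dimension 36 + 55 = 91).

C4 + C5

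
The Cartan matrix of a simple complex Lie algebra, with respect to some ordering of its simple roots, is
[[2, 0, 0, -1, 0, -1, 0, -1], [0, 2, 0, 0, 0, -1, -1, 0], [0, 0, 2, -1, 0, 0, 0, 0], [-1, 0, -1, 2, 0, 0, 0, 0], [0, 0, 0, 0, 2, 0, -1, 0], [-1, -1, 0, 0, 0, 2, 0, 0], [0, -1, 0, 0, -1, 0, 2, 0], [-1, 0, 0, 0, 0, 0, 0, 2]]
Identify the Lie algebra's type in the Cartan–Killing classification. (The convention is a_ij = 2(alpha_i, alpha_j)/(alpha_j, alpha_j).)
E_8

The matrix has rank 8 with 2's on the diagonal. Reading the off-diagonal entries as Dynkin edges (a single edge where a_ij = a_ji = -1; a double or triple edge where a_ij * a_ji = 2 or 3), the diagram is a chain of 7 nodes with one extra node attached to the third node from one end (E_8). One simple-root ordering that puts it in standard form is (alpha_3, alpha_8, alpha_4, alpha_1, alpha_6, alpha_2, alpha_7, alpha_5). So the algebra is type E_8.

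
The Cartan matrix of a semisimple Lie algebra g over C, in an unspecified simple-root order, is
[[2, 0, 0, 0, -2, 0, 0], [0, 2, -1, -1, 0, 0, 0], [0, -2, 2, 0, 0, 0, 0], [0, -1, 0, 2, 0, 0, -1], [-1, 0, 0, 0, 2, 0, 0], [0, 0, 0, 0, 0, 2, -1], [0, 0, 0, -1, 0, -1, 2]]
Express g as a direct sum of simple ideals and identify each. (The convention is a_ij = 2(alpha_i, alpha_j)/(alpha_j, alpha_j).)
The diagram associated to this matrix has two connected components: the simple roots {alpha_1, alpha_5} form a chain of 2 nodes with a double edge at one end; the terminal node there is the unique short simple root (B_2), and {alpha_2, alpha_3, alpha_4, alpha_6, alpha_7} form a chain of 5 nodes with a double edge at one end; the terminal node there is the unique long simple root (C_5). A semisimple Lie algebra decomposes uniquely as the direct sum of simple ideals, one per connected component of its Dynkin diagram, so g ≅ B_2 ⊕ C_5 (dimension 10 + 55 = 65).

B_2 (so(5)) ⊕ C_5 (sp(10))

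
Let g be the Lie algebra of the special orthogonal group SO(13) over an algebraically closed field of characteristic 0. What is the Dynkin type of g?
This is so(13) with 13 odd, which has dimension 13(13-1)/2 = 78 and rank (13-1)/2 = 6. In the classification of classical Lie algebras, the orthogonal algebra so(2n+1) in an odd number of variables has type B_n; here n = 6, so the Dynkin diagram is a chain of 6 nodes with a double edge at one end; the terminal node there is the unique short simple root (B_6). Hence the type is B_6.

B6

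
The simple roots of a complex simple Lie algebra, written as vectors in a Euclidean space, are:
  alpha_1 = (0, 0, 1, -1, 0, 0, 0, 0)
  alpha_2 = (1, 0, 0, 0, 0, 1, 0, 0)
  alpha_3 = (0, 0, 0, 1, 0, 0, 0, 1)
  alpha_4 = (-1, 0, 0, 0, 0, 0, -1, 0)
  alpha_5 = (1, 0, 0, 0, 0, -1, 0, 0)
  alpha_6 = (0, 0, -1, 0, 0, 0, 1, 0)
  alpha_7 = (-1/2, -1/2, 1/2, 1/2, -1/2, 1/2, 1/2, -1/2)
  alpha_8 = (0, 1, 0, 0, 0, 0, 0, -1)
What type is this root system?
E_8

Compute the Cartan integers a_ij = 2(alpha_i, alpha_j)/(alpha_j, alpha_j); the resulting 8x8 Cartan matrix is
[[2, 0, -1, 0, 0, -1, 0, 0], [0, 2, 0, -1, 0, 0, 0, 0], [-1, 0, 2, 0, 0, 0, 0, -1], [0, -1, 0, 2, -1, -1, 0, 0], [0, 0, 0, -1, 2, 0, -1, 0], [-1, 0, 0, -1, 0, 2, 0, 0], [0, 0, 0, 0, -1, 0, 2, 0], [0, 0, -1, 0, 0, 0, 0, 2]].
All simple roots have the same length, so the diagram is simply laced. The associated Dynkin diagram is a chain of 7 nodes with one extra node attached to the third node from one end (E_8), so the type is E_8.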